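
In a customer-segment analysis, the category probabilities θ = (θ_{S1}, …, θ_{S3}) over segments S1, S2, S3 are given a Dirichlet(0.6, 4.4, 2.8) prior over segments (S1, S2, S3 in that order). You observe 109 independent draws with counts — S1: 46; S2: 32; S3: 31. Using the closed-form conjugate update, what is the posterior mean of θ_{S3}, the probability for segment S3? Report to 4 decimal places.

0.2894

The Dirichlet prior is conjugate to the Multinomial likelihood: each posterior αⱼ = prior αⱼ + observed count nⱼ.
Posterior concentration: (46.6, 36.4, 33.8), total = 116.8.
E[θ_{S3}|data] = α_{S3}/Σα = 33.8/116.8 = 0.2894.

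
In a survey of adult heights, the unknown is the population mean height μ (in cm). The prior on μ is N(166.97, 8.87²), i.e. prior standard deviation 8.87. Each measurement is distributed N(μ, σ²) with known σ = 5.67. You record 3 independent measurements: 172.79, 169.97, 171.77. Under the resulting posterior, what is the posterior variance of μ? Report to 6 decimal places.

9.431649

For Normal data with known variance σ², a Normal(μ₀, σ₀²) prior on μ is conjugate. Posterior precision = 1/σ₀² + n/σ²; posterior mean is the precision-weighted average of μ₀ and x̄.
σ₀² = 8.87² = 78.6769, σ² = 5.67² = 32.1489; σ² + n·σ₀² = 32.1489 + 3·78.6769 = 268.1796.
Posterior precision = 1/σ₀² + n/σ² = 1/78.6769 + 3/32.1489 = (σ² + n·σ₀²)/(σ₀²σ²) = 268.1796/(78.6769·32.1489); posterior variance σₙ² = σ₀²σ²/(σ² + n·σ₀²) = 78.6769·32.1489/268.1796 = 9.431649.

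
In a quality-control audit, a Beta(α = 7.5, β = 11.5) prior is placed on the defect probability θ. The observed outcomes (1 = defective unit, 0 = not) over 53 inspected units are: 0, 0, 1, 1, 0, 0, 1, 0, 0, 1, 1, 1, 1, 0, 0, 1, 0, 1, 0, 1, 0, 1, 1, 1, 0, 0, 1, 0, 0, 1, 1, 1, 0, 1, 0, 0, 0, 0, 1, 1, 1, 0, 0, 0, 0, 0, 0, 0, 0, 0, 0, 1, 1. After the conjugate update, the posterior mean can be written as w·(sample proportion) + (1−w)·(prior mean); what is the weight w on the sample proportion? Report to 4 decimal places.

0.7361

The Beta prior is conjugate to a Binomial/Bernoulli likelihood; the update adds successes to α and failures to β.
Posterior mean = (α₀+k)/(α₀+β₀+n) = [n/(α₀+β₀+n)]·(k/n) + [(α₀+β₀)/(α₀+β₀+n)]·α₀/(α₀+β₀), so only n and the prior enter the weight.
The weight on the data is w = n/(α₀+β₀+n) = 53/(7.5+11.5+53) = 53/72.0 = 0.7361.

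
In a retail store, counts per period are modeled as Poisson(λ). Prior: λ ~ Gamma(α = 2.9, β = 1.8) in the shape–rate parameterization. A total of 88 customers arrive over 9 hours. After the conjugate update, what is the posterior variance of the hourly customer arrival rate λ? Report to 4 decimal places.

0.7793

With a Gamma(shape α, rate β) prior, the Poisson likelihood is conjugate: the posterior is Gamma(α + ΣXᵢ, β + n).
Posterior: Gamma(α+S, β+n) = Gamma(2.9+88, 1.8+9) = Gamma(90.9, 10.8).
Var = α/β² = 90.9/10.8² = 0.7793.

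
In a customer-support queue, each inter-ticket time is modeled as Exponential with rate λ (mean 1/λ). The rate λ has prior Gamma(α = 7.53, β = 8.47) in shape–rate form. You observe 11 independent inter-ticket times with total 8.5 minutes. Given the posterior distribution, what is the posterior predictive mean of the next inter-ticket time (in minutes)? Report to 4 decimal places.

0.9681

With a Gamma(shape α, rate β) prior on the exponential rate λ, the posterior after n observations with total T = Σxᵢ is Gamma(α+n, β+T).
Posterior: Gamma(7.53+11, 8.47+8.5) = Gamma(18.53, 16.97).
The predictive distribution for the next observation is Lomax; its mean is β/(α−1) = 16.97/17.53 = 0.9681.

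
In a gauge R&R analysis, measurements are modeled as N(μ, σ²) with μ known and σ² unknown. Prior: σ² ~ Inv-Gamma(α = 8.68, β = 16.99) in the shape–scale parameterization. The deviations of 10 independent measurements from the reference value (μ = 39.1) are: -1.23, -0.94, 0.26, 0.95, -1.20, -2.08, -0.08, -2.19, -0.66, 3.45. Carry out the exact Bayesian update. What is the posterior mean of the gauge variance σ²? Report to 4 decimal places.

2.3759

With known mean μ and an Inverse-Gamma(α, β) prior on σ², the Normal likelihood is conjugate: posterior is Inv-Gamma(α + n/2, β + Σ(xᵢ−μ)²/2).
Σ(xᵢ−μ)² = (-1.23)² + (-0.94)² + (0.26)² + (0.95)² + (-1.20)² + (-2.08)² + (-0.08)² + (-2.19)² + (-0.66)² + (3.45)² = 26.2736.
Posterior: Inv-Gamma(8.68 + 10/2, 16.99 + 26.2736/2) = Inv-Gamma(13.68, 30.12680).
E[σ²|data] = β/(α−1) = 30.12680/12.68 = 2.3759.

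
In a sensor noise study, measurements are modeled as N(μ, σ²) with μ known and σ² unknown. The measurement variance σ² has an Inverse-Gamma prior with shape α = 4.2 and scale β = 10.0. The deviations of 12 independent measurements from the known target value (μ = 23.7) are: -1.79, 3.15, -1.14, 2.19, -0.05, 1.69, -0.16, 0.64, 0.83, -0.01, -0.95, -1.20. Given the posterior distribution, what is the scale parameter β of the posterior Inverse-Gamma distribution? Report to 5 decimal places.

22.77380

With known mean μ and an Inverse-Gamma(α, β) prior on σ², the Normal likelihood is conjugate: posterior is Inv-Gamma(α + n/2, β + Σ(xᵢ−μ)²/2).
Σ(xᵢ−μ)² = (-1.79)² + (3.15)² + (-1.14)² + (2.19)² + (-0.05)² + (1.69)² + (-0.16)² + (0.64)² + (0.83)² + (-0.01)² + (-0.95)² + (-1.20)² = 25.5476.
Posterior: Inv-Gamma(4.2 + 12/2, 10.0 + 25.5476/2) = Inv-Gamma(10.20, 22.77380).
Posterior β = 22.77380.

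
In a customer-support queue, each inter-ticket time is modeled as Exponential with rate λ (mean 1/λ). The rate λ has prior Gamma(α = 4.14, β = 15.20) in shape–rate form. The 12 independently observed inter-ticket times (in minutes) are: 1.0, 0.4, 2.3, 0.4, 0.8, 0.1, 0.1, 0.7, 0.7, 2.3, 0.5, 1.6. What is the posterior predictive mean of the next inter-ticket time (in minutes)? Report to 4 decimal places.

1.7239

With a Gamma(shape α, rate β) prior on the exponential rate λ, the posterior after n observations with total T = Σxᵢ is Gamma(α+n, β+T).
Sum of observations T = 10.9 minutes; n = 12.
Posterior: Gamma(4.14+12, 15.20+10.9) = Gamma(16.14, 26.10).
The predictive distribution for the next observation is Lomax; its mean is β/(α−1) = 26.10/15.14 = 1.7239.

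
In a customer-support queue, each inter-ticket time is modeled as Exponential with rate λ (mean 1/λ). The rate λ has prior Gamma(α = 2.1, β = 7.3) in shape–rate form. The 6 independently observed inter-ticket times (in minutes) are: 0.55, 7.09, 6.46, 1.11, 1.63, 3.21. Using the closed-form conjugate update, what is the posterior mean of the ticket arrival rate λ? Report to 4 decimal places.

0.2962

With a Gamma(shape α, rate β) prior on the exponential rate λ, the posterior after n observations with total T = Σxᵢ is Gamma(α+n, β+T).
Sum of observations T = 20.05 minutes; n = 6.
Posterior: Gamma(2.1+6, 7.3+20.05) = Gamma(8.1, 27.35).
Posterior mean of λ = α/β = 8.1/27.35 = 0.2962.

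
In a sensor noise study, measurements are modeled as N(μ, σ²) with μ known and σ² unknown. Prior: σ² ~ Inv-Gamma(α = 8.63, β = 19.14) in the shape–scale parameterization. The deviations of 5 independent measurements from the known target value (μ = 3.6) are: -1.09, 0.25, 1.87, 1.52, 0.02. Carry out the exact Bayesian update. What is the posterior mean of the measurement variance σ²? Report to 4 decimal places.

2.2378

With known mean μ and an Inverse-Gamma(α, β) prior on σ², the Normal likelihood is conjugate: posterior is Inv-Gamma(α + n/2, β + Σ(xᵢ−μ)²/2).
Σ(xᵢ−μ)² = (-1.09)² + (0.25)² + (1.87)² + (1.52)² + (0.02)² = 7.0583.
Posterior: Inv-Gamma(8.63 + 5/2, 19.14 + 7.0583/2) = Inv-Gamma(11.13, 22.66915).
E[σ²|data] = β/(α−1) = 22.66915/10.13 = 2.2378.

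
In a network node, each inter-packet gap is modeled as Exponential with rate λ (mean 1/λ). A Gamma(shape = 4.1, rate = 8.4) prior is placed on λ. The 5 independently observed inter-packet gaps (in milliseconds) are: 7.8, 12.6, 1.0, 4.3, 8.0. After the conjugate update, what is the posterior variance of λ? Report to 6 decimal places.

0.005134

With a Gamma(shape α, rate β) prior on the exponential rate λ, the posterior after n observations with total T = Σxᵢ is Gamma(α+n, β+T).
Sum of observations T = 33.7 milliseconds; n = 5.
Posterior: Gamma(4.1+5, 8.4+33.7) = Gamma(9.1, 42.1).
Var = α/β² = 0.005134.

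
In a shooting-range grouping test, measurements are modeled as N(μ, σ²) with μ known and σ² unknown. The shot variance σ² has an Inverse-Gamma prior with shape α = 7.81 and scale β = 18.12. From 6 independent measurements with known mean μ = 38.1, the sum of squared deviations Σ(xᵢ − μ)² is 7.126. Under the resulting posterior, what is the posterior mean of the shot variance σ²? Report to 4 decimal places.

With known mean μ and an Inverse-Gamma(α, β) prior on σ², the Normal likelihood is conjugate: posterior is Inv-Gamma(α + n/2, β + Σ(xᵢ−μ)²/2).
Posterior: Inv-Gamma(7.81 + 6/2, 18.12 + 7.126/2) = Inv-Gamma(10.81, 21.6830).
E[σ²|data] = β/(α−1) = 21.6830/9.81 = 2.2103.

2.2103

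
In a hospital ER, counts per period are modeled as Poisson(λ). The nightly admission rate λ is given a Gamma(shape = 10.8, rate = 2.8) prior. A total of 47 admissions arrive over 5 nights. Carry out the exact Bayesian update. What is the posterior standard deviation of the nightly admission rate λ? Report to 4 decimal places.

0.9747

With a Gamma(shape α, rate β) prior, the Poisson likelihood is conjugate: the posterior is Gamma(α + ΣXᵢ, β + n).
Posterior: Gamma(α+S, β+n) = Gamma(10.8+47, 2.8+5) = Gamma(57.8, 7.8).
SD = √α/β = √57.8/7.8 = 0.9747.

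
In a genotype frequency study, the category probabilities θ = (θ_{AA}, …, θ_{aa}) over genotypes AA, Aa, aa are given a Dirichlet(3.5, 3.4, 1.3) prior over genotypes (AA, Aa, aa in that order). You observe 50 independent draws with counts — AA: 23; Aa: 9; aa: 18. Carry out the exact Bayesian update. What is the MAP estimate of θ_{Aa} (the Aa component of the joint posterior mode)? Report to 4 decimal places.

0.2065

The Dirichlet prior is conjugate to the Multinomial likelihood: each posterior αⱼ = prior αⱼ + observed count nⱼ.
Posterior concentration: (26.5, 12.4, 19.3), total = 58.2.
Joint mode component: (α_{Aa}−1)/(Σα−K) = 11.4/55.2 = 0.2065.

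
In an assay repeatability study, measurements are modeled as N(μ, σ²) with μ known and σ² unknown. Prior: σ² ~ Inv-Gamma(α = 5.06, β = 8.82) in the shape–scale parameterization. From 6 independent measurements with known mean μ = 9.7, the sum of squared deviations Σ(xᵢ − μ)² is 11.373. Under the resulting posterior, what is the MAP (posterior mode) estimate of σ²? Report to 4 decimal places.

1.6012

With known mean μ and an Inverse-Gamma(α, β) prior on σ², the Normal likelihood is conjugate: posterior is Inv-Gamma(α + n/2, β + Σ(xᵢ−μ)²/2).
Posterior: Inv-Gamma(5.06 + 6/2, 8.82 + 11.373/2) = Inv-Gamma(8.06, 14.5065).
Mode = β/(α+1) = 14.5065/9.06 = 1.6012.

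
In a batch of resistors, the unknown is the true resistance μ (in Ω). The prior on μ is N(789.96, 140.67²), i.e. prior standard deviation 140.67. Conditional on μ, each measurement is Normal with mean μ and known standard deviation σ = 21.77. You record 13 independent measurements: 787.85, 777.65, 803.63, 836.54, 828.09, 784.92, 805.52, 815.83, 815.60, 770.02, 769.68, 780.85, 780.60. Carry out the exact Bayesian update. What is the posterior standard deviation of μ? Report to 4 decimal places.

6.0324

For Normal data with known variance σ², a Normal(μ₀, σ₀²) prior on μ is conjugate. Posterior precision = 1/σ₀² + n/σ²; posterior mean is the precision-weighted average of μ₀ and x̄.
σ₀² = 140.67² = 19788.0489, σ² = 21.77² = 473.9329; σ² + n·σ₀² = 473.9329 + 13·19788.0489 = 257718.5686.
Posterior precision = 1/σ₀² + n/σ² = 1/19788.0489 + 13/473.9329 = (σ² + n·σ₀²)/(σ₀²σ²) = 257718.5686/(19788.0489·473.9329); posterior variance σₙ² = σ₀²σ²/(σ² + n·σ₀²) = 19788.0489·473.9329/257718.5686 = 36.389335.
Posterior SD = √σₙ² = √(19788.0489·473.9329/257718.5686) = 6.0324.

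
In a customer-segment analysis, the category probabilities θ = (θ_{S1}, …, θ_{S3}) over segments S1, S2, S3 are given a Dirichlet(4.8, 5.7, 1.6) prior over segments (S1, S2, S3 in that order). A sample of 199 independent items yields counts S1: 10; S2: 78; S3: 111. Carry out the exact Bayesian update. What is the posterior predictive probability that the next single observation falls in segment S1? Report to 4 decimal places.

The Dirichlet prior is conjugate to the Multinomial likelihood: each posterior αⱼ = prior αⱼ + observed count nⱼ.
Posterior concentration: (14.8, 83.7, 112.6), total = 211.1.
P(next = S1 | data) = α_{S1}/Σα = 0.0701.

0.0701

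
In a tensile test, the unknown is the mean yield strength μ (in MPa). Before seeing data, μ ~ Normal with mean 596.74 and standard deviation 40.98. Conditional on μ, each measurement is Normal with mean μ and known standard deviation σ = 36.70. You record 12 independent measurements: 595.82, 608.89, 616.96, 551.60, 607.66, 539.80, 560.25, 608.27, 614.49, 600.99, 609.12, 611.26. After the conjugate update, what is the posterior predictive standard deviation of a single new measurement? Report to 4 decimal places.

38.1064

For Normal data with known variance σ², a Normal(μ₀, σ₀²) prior on μ is conjugate. Posterior precision = 1/σ₀² + n/σ²; posterior mean is the precision-weighted average of μ₀ and x̄.
σ₀² = 40.98² = 1679.3604, σ² = 36.70² = 1346.89; σ² + n·σ₀² = 1346.89 + 12·1679.3604 = 21499.2148.
Posterior precision = 1/σ₀² + n/σ² = 1/1679.3604 + 12/1346.89 = (σ² + n·σ₀²)/(σ₀²σ²) = 21499.2148/(1679.3604·1346.89); posterior variance σₙ² = σ₀²σ²/(σ² + n·σ₀²) = 1679.3604·1346.89/21499.2148 = 105.209132.
Predictive variance for one new observation = σₙ² + σ² = 1679.3604·1346.89/21499.2148 + 1346.89 = σ²·(σ₀² + 21499.2148)/21499.2148 = 1346.89·23178.5752/21499.2148 = 1452.099132; SD = √(1346.89·23178.5752/21499.2148) = 38.1064.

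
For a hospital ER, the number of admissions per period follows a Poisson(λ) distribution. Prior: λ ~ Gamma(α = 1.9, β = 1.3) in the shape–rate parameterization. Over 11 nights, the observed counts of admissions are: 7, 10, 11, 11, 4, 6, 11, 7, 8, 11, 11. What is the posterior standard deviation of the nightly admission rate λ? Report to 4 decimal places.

With a Gamma(shape α, rate β) prior, the Poisson likelihood is conjugate: the posterior is Gamma(α + ΣXᵢ, β + n).
Sum of counts S = 97 over n = 11 nights.
Posterior: Gamma(α+S, β+n) = Gamma(1.9+97, 1.3+11) = Gamma(98.9, 12.3).
SD = √α/β = √98.9/12.3 = 0.8085.

0.8085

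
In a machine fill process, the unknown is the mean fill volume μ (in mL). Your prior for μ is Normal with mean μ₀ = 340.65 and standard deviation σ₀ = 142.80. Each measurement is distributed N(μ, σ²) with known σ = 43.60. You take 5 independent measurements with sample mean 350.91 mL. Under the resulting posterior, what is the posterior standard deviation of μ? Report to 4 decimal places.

For Normal data with known variance σ², a Normal(μ₀, σ₀²) prior on μ is conjugate. Posterior precision = 1/σ₀² + n/σ²; posterior mean is the precision-weighted average of μ₀ and x̄.
σ₀² = 142.80² = 20391.84, σ² = 43.60² = 1900.96; σ² + n·σ₀² = 1900.96 + 5·20391.84 = 103860.16.
Posterior precision = 1/σ₀² + n/σ² = 1/20391.84 + 5/1900.96 = (σ² + n·σ₀²)/(σ₀²σ²) = 103860.16/(20391.84·1900.96); posterior variance σₙ² = σ₀²σ²/(σ² + n·σ₀²) = 20391.84·1900.96/103860.16 = 373.233318.
Posterior SD = √σₙ² = √(20391.84·1900.96/103860.16) = 19.3192.

19.3192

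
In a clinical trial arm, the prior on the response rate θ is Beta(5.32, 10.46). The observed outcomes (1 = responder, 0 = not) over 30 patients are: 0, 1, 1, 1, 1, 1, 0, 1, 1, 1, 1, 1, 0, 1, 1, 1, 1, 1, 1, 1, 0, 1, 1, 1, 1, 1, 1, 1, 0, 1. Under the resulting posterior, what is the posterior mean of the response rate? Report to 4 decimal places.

The Beta prior is conjugate to a Binomial/Bernoulli likelihood; the update adds successes to α and failures to β.
Posterior: Beta(α+k, β+n−k) = Beta(5.32+25, 10.46+5) = Beta(30.32, 15.46).
Posterior mean = α/(α+β) = 30.32/45.78 = 0.6623.

0.6623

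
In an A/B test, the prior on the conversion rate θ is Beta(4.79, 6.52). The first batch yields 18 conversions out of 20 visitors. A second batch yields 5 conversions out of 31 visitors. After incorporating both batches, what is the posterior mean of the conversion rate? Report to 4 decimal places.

The Beta prior is conjugate to a Binomial/Bernoulli likelihood; the update adds successes to α and failures to β.
After batch 1: Beta(4.79+18, 6.52+2) = Beta(22.79, 8.52).
After batch 2: Beta(22.79+5, 8.52+26) = Beta(27.79, 34.52).
Posterior mean = α/(α+β) = 27.79/62.31 = 0.4460.

0.4460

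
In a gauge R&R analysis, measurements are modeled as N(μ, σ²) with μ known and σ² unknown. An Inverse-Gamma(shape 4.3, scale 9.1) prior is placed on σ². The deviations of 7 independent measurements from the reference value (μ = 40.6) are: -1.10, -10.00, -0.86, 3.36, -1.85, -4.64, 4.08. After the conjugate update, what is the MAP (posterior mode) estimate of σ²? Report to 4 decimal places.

With known mean μ and an Inverse-Gamma(α, β) prior on σ², the Normal likelihood is conjugate: posterior is Inv-Gamma(α + n/2, β + Σ(xᵢ−μ)²/2).
Σ(xᵢ−μ)² = (-1.10)² + (-10.00)² + (-0.86)² + (3.36)² + (-1.85)² + (-4.64)² + (4.08)² = 154.8377.
Posterior: Inv-Gamma(4.3 + 7/2, 9.1 + 154.8377/2) = Inv-Gamma(7.80, 86.51885).
Mode = β/(α+1) = 86.51885/8.80 = 9.8317.

9.8317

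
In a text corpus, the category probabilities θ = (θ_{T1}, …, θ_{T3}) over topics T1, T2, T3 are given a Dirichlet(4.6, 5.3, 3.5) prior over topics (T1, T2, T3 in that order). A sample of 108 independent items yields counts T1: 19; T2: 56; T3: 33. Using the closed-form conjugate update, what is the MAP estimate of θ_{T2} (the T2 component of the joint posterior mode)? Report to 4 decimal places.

The Dirichlet prior is conjugate to the Multinomial likelihood: each posterior αⱼ = prior αⱼ + observed count nⱼ.
Posterior concentration: (23.6, 61.3, 36.5), total = 121.4.
Joint mode component: (α_{T2}−1)/(Σα−K) = 60.3/118.4 = 0.5093.

0.5093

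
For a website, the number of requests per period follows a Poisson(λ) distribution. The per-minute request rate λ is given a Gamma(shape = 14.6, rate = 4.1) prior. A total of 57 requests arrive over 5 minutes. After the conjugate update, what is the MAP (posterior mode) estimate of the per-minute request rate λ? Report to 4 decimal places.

With a Gamma(shape α, rate β) prior, the Poisson likelihood is conjugate: the posterior is Gamma(α + ΣXᵢ, β + n).
Posterior: Gamma(α+S, β+n) = Gamma(14.6+57, 4.1+5) = Gamma(71.6, 9.1).
Mode of Gamma(α,β) for α≥1 is (α−1)/β = 70.6/9.1 = 7.7582.

7.7582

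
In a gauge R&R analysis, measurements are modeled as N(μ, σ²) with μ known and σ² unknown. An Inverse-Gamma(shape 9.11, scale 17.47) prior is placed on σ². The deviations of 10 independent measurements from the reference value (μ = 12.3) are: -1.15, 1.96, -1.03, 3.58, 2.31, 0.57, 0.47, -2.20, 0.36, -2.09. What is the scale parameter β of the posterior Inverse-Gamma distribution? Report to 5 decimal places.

With known mean μ and an Inverse-Gamma(α, β) prior on σ², the Normal likelihood is conjugate: posterior is Inv-Gamma(α + n/2, β + Σ(xᵢ−μ)²/2).
Σ(xᵢ−μ)² = (-1.15)² + (1.96)² + (-1.03)² + (3.58)² + (2.31)² + (0.57)² + (0.47)² + (-2.20)² + (0.36)² + (-2.09)² = 34.2610.
Posterior: Inv-Gamma(9.11 + 10/2, 17.47 + 34.2610/2) = Inv-Gamma(14.11, 34.60050).
Posterior β = 34.60050.

34.60050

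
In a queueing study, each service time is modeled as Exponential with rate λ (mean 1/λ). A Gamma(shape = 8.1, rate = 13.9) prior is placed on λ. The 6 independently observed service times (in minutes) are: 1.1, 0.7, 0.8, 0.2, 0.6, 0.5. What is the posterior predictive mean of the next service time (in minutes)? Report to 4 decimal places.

1.3588

With a Gamma(shape α, rate β) prior on the exponential rate λ, the posterior after n observations with total T = Σxᵢ is Gamma(α+n, β+T).
Sum of observations T = 3.9 minutes; n = 6.
Posterior: Gamma(8.1+6, 13.9+3.9) = Gamma(14.1, 17.8).
The predictive distribution for the next observation is Lomax; its mean is β/(α−1) = 17.8/13.1 = 1.3588.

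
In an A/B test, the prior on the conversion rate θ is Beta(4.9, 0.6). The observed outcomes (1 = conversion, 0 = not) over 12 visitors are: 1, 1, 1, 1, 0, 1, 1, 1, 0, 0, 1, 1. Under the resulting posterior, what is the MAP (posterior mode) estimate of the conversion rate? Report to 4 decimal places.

0.8323

The Beta prior is conjugate to a Binomial/Bernoulli likelihood; the update adds successes to α and failures to β.
Posterior: Beta(α+k, β+n−k) = Beta(4.9+9, 0.6+3) = Beta(13.9, 3.6).
Mode of Beta(a,b) for a,b>1 is (a−1)/(a+b−2) = 12.9/15.5 = 0.8323.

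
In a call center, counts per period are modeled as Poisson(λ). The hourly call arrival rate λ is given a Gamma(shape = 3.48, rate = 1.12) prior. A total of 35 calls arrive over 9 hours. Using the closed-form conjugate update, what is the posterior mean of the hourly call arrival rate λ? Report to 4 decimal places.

3.8024

With a Gamma(shape α, rate β) prior, the Poisson likelihood is conjugate: the posterior is Gamma(α + ΣXᵢ, β + n).
Posterior: Gamma(α+S, β+n) = Gamma(3.48+35, 1.12+9) = Gamma(38.48, 10.12).
Posterior mean = α/β = 38.48/10.12 = 3.8024.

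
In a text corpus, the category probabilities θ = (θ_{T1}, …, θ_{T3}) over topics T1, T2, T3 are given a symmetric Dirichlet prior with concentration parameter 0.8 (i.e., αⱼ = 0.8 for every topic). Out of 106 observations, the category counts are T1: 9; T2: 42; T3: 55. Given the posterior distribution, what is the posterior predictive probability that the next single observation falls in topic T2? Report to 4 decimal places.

0.3948

The Dirichlet prior is conjugate to the Multinomial likelihood: each posterior αⱼ = prior αⱼ + observed count nⱼ.
Posterior concentration: (9.8, 42.8, 55.8), total = 108.4.
P(next = T2 | data) = α_{T2}/Σα = 0.3948.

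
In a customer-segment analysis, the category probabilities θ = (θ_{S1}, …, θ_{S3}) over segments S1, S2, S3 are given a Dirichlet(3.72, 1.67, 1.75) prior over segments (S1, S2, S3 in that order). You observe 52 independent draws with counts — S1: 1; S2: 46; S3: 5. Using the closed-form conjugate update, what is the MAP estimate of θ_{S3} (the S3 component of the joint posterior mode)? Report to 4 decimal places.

0.1024

The Dirichlet prior is conjugate to the Multinomial likelihood: each posterior αⱼ = prior αⱼ + observed count nⱼ.
Posterior concentration: (4.72, 47.67, 6.75), total = 59.14.
Joint mode component: (α_{S3}−1)/(Σα−K) = 5.75/56.14 = 0.1024.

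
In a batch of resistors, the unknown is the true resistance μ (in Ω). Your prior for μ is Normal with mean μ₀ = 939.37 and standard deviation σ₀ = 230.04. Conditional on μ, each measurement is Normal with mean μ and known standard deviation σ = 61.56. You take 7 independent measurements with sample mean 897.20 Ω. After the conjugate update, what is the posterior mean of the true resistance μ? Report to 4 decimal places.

897.6270

For Normal data with known variance σ², a Normal(μ₀, σ₀²) prior on μ is conjugate. Posterior precision = 1/σ₀² + n/σ²; posterior mean is the precision-weighted average of μ₀ and x̄.
n·x̄ = 7·897.20 = 6280.4.
σ₀² = 230.04² = 52918.4016, σ² = 61.56² = 3789.6336; σ² + n·σ₀² = 3789.6336 + 7·52918.4016 = 374218.4448.
Posterior mean = (μ₀/σ₀² + n·x̄/σ²)/(1/σ₀² + n/σ²) = (σ²·μ₀ + σ₀²·n·x̄)/(σ² + n·σ₀²) = (3789.6336·939.37 + 52918.4016·6280.4)/374218.4448 = 335908597.523472/374218.4448 = 897.6270.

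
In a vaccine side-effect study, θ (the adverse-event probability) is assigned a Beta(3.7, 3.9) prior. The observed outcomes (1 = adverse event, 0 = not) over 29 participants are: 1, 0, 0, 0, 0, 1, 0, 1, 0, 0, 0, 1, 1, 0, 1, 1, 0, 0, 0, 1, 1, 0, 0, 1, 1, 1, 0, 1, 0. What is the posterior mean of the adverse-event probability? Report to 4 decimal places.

The Beta prior is conjugate to a Binomial/Bernoulli likelihood; the update adds successes to α and failures to β.
Posterior: Beta(α+k, β+n−k) = Beta(3.7+13, 3.9+16) = Beta(16.7, 19.9).
Posterior mean = α/(α+β) = 16.7/36.6 = 0.4563.

0.4563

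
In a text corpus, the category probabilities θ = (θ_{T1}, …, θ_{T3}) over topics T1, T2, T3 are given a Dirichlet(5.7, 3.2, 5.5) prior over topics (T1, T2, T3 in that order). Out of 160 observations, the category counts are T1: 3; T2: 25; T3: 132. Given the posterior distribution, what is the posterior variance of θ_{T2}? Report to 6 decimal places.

0.000773

The Dirichlet prior is conjugate to the Multinomial likelihood: each posterior αⱼ = prior αⱼ + observed count nⱼ.
Posterior concentration: (8.7, 28.2, 137.5), total = 174.4.
Var[θ_j] = α_j(Σα−α_j)/((Σα)²(Σα+1)) = 28.2·146.2/(174.4²·175.4) = 0.000773.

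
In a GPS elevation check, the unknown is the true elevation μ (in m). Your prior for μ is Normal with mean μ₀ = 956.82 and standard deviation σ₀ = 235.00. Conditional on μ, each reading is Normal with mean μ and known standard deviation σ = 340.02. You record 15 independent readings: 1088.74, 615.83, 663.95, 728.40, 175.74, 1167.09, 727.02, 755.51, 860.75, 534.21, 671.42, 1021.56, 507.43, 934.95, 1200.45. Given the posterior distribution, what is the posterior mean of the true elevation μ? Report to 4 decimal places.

798.9091

For Normal data with known variance σ², a Normal(μ₀, σ₀²) prior on μ is conjugate. Posterior precision = 1/σ₀² + n/σ²; posterior mean is the precision-weighted average of μ₀ and x̄.
Σxᵢ = 1088.74 + 615.83 + 663.95 + 728.40 + 175.74 + 1167.09 + 727.02 + 755.51 + 860.75 + 534.21 + 671.42 + 1021.56 + 507.43 + 934.95 + 1200.45 = 11653.05, so n·x̄ = 11653.05.
σ₀² = 235.00² = 55225, σ² = 340.02² = 115613.6004; σ² + n·σ₀² = 115613.6004 + 15·55225 = 943988.6004.
Posterior mean = (μ₀/σ₀² + n·x̄/σ²)/(1/σ₀² + n/σ²) = (σ²·μ₀ + σ₀²·n·x̄)/(σ² + n·σ₀²) = (115613.6004·956.82 + 55225·11653.05)/943988.6004 = 754161091.384728/943988.6004 = 798.9091.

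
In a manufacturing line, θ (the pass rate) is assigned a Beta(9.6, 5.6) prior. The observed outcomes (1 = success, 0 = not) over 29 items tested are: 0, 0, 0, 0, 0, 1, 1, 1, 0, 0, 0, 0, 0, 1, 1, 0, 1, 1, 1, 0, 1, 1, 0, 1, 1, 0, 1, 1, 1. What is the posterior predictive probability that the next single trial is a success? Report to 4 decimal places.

The Beta prior is conjugate to a Binomial/Bernoulli likelihood; the update adds successes to α and failures to β.
Posterior: Beta(α+k, β+n−k) = Beta(9.6+15, 5.6+14) = Beta(24.6, 19.6).
For a single future Bernoulli trial, P(success | data) = α/(α+β) = 0.5566.

0.5566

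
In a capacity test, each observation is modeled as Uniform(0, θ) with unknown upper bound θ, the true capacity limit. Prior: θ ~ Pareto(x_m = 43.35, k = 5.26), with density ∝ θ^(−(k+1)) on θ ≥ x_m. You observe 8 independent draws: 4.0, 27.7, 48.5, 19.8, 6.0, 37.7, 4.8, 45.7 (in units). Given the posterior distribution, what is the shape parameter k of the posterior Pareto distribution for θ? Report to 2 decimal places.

13.26

A Pareto(scale x_m, shape k) prior on the upper bound θ of Uniform(0, θ) is conjugate: posterior is Pareto(max(x_m, max xᵢ), k + n).
Sample maximum = 48.5; prior scale x_m = 43.35 → posterior scale = max = 48.50.
Posterior shape = 5.26 + 8 = 13.26.
Posterior shape k = 13.26.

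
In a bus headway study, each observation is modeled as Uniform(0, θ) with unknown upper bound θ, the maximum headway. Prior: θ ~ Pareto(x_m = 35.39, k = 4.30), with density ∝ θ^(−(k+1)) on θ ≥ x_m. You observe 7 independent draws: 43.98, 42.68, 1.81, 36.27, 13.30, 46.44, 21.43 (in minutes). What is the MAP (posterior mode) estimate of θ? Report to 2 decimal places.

46.44

A Pareto(scale x_m, shape k) prior on the upper bound θ of Uniform(0, θ) is conjugate: posterior is Pareto(max(x_m, max xᵢ), k + n).
Sample maximum = 46.44; prior scale x_m = 35.39 → posterior scale = max = 46.44.
Posterior shape = 4.30 + 7 = 11.30.
The Pareto density is decreasing on [x_m, ∞), so the mode is x_m = 46.44.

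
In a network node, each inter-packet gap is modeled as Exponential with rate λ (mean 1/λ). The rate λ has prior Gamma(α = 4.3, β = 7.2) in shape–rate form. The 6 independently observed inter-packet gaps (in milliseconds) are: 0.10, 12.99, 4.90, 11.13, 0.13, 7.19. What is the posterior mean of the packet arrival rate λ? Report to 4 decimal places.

0.2360

With a Gamma(shape α, rate β) prior on the exponential rate λ, the posterior after n observations with total T = Σxᵢ is Gamma(α+n, β+T).
Sum of observations T = 36.44 milliseconds; n = 6.
Posterior: Gamma(4.3+6, 7.2+36.44) = Gamma(10.3, 43.64).
Posterior mean of λ = α/β = 10.3/43.64 = 0.2360.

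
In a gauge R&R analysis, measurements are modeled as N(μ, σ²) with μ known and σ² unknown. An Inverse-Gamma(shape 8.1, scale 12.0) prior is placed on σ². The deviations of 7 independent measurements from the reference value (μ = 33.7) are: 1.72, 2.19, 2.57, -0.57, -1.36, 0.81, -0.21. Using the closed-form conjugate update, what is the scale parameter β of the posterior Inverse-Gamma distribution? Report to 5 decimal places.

20.61705

With known mean μ and an Inverse-Gamma(α, β) prior on σ², the Normal likelihood is conjugate: posterior is Inv-Gamma(α + n/2, β + Σ(xᵢ−μ)²/2).
Σ(xᵢ−μ)² = (1.72)² + (2.19)² + (2.57)² + (-0.57)² + (-1.36)² + (0.81)² + (-0.21)² = 17.2341.
Posterior: Inv-Gamma(8.1 + 7/2, 12.0 + 17.2341/2) = Inv-Gamma(11.60, 20.61705).
Posterior β = 20.61705.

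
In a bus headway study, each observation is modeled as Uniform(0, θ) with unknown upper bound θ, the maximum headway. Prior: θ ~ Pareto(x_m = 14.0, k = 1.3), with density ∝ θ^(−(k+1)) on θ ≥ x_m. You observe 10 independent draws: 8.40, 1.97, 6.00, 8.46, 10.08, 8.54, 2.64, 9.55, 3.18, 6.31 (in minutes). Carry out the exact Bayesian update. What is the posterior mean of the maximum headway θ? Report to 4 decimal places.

A Pareto(scale x_m, shape k) prior on the upper bound θ of Uniform(0, θ) is conjugate: posterior is Pareto(max(x_m, max xᵢ), k + n).
Sample maximum = 10.08; prior scale x_m = 14.0 → posterior scale = max = 14.00.
Posterior shape = 1.3 + 10 = 11.3.
E[θ|data] = k·x_m/(k−1) = 11.3·14.00/10.3 = 15.3592.

15.3592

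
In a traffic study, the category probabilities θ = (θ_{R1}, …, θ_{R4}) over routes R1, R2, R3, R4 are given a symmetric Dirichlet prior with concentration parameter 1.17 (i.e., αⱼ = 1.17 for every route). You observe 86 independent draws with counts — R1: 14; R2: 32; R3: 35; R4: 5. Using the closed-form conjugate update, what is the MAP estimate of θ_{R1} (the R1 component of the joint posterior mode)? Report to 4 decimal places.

The Dirichlet prior is conjugate to the Multinomial likelihood: each posterior αⱼ = prior αⱼ + observed count nⱼ.
Posterior concentration: (15.17, 33.17, 36.17, 6.17), total = 90.68.
Joint mode component: (α_{R1}−1)/(Σα−K) = 14.17/86.68 = 0.1635.

0.1635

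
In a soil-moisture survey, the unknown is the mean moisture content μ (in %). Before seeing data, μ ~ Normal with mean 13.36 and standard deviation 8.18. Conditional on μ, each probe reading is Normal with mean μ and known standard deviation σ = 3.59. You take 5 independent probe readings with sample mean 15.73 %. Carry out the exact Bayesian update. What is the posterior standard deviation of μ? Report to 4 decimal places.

1.5754

For Normal data with known variance σ², a Normal(μ₀, σ₀²) prior on μ is conjugate. Posterior precision = 1/σ₀² + n/σ²; posterior mean is the precision-weighted average of μ₀ and x̄.
σ₀² = 8.18² = 66.9124, σ² = 3.59² = 12.8881; σ² + n·σ₀² = 12.8881 + 5·66.9124 = 347.4501.
Posterior precision = 1/σ₀² + n/σ² = 1/66.9124 + 5/12.8881 = (σ² + n·σ₀²)/(σ₀²σ²) = 347.4501/(66.9124·12.8881); posterior variance σₙ² = σ₀²σ²/(σ² + n·σ₀²) = 66.9124·12.8881/347.4501 = 2.482007.
Posterior SD = √σₙ² = √(66.9124·12.8881/347.4501) = 1.5754.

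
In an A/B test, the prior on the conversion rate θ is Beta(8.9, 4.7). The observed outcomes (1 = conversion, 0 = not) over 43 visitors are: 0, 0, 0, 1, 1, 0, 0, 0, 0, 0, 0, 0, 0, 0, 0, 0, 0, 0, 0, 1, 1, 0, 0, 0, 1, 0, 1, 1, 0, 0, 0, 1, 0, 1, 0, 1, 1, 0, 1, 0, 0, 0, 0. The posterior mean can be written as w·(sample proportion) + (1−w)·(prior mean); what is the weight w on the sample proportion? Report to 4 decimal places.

0.7597

The Beta prior is conjugate to a Binomial/Bernoulli likelihood; the update adds successes to α and failures to β.
Posterior mean = (α₀+k)/(α₀+β₀+n) = [n/(α₀+β₀+n)]·(k/n) + [(α₀+β₀)/(α₀+β₀+n)]·α₀/(α₀+β₀), so only n and the prior enter the weight.
The weight on the data is w = n/(α₀+β₀+n) = 43/(8.9+4.7+43) = 43/56.6 = 0.7597.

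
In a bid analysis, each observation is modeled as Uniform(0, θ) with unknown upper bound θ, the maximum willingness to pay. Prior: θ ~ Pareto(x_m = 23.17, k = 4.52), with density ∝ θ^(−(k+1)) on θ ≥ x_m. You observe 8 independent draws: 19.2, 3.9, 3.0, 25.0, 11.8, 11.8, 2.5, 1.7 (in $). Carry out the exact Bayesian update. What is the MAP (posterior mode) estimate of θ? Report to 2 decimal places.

A Pareto(scale x_m, shape k) prior on the upper bound θ of Uniform(0, θ) is conjugate: posterior is Pareto(max(x_m, max xᵢ), k + n).
Sample maximum = 25.0; prior scale x_m = 23.17 → posterior scale = max = 25.00.
Posterior shape = 4.52 + 8 = 12.52.
The Pareto density is decreasing on [x_m, ∞), so the mode is x_m = 25.00.

25.00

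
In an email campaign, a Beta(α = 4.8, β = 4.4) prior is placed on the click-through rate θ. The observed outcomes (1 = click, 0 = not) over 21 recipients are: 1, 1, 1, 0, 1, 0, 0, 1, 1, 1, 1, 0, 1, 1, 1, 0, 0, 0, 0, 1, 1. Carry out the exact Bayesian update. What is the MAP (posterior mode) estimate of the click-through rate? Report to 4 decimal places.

The Beta prior is conjugate to a Binomial/Bernoulli likelihood; the update adds successes to α and failures to β.
Posterior: Beta(α+k, β+n−k) = Beta(4.8+13, 4.4+8) = Beta(17.8, 12.4).
Mode of Beta(a,b) for a,b>1 is (a−1)/(a+b−2) = 16.8/28.2 = 0.5957.

0.5957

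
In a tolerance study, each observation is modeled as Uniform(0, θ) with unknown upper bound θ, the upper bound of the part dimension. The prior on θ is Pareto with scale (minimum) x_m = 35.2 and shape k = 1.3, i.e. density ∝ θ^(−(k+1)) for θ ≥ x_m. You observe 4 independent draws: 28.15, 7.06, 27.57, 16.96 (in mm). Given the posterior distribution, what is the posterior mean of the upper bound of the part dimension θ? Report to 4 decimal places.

43.3860

A Pareto(scale x_m, shape k) prior on the upper bound θ of Uniform(0, θ) is conjugate: posterior is Pareto(max(x_m, max xᵢ), k + n).
Sample maximum = 28.15; prior scale x_m = 35.2 → posterior scale = max = 35.20.
Posterior shape = 1.3 + 4 = 5.3.
E[θ|data] = k·x_m/(k−1) = 5.3·35.20/4.3 = 43.3860.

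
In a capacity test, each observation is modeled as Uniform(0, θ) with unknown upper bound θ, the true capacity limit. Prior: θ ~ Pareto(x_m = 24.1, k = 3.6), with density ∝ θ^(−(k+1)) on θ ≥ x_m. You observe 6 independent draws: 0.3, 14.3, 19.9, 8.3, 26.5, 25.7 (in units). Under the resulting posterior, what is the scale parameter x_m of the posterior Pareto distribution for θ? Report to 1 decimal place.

26.5

A Pareto(scale x_m, shape k) prior on the upper bound θ of Uniform(0, θ) is conjugate: posterior is Pareto(max(x_m, max xᵢ), k + n).
Sample maximum = 26.5; prior scale x_m = 24.1 → posterior scale = max = 26.5.
Posterior shape = 3.6 + 6 = 9.6.
Posterior scale x_m = 26.5.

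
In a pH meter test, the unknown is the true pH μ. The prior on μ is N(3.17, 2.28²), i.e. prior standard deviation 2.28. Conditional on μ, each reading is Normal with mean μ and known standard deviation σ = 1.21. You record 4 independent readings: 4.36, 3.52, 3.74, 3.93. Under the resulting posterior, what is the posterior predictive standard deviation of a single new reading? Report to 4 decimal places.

1.3439

For Normal data with known variance σ², a Normal(μ₀, σ₀²) prior on μ is conjugate. Posterior precision = 1/σ₀² + n/σ²; posterior mean is the precision-weighted average of μ₀ and x̄.
σ₀² = 2.28² = 5.1984, σ² = 1.21² = 1.4641; σ² + n·σ₀² = 1.4641 + 4·5.1984 = 22.2577.
Posterior precision = 1/σ₀² + n/σ² = 1/5.1984 + 4/1.4641 = (σ² + n·σ₀²)/(σ₀²σ²) = 22.2577/(5.1984·1.4641); posterior variance σₙ² = σ₀²σ²/(σ² + n·σ₀²) = 5.1984·1.4641/22.2577 = 0.341948.
Predictive variance for one new observation = σₙ² + σ² = 5.1984·1.4641/22.2577 + 1.4641 = σ²·(σ₀² + 22.2577)/22.2577 = 1.4641·27.4561/22.2577 = 1.806048; SD = √(1.4641·27.4561/22.2577) = 1.3439.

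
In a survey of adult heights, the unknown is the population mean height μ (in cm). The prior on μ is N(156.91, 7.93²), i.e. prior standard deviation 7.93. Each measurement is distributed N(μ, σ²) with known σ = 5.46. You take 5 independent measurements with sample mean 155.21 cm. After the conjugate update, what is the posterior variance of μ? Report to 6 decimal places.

5.445970

For Normal data with known variance σ², a Normal(μ₀, σ₀²) prior on μ is conjugate. Posterior precision = 1/σ₀² + n/σ²; posterior mean is the precision-weighted average of μ₀ and x̄.
σ₀² = 7.93² = 62.8849, σ² = 5.46² = 29.8116; σ² + n·σ₀² = 29.8116 + 5·62.8849 = 344.2361.
Posterior precision = 1/σ₀² + n/σ² = 1/62.8849 + 5/29.8116 = (σ² + n·σ₀²)/(σ₀²σ²) = 344.2361/(62.8849·29.8116); posterior variance σₙ² = σ₀²σ²/(σ² + n·σ₀²) = 62.8849·29.8116/344.2361 = 5.445970.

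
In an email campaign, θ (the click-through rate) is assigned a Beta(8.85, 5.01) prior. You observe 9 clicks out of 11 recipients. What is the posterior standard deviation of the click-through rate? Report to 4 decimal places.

The Beta prior is conjugate to a Binomial/Bernoulli likelihood; the update adds successes to α and failures to β.
Posterior: Beta(α+k, β+n−k) = Beta(8.85+9, 5.01+2) = Beta(17.85, 7.01).
Var = αβ/((α+β)²(α+β+1)) = 17.85·7.01/(24.86²·25.86) = 0.00782935; SD = √0.00782935 = 0.0885.

0.0885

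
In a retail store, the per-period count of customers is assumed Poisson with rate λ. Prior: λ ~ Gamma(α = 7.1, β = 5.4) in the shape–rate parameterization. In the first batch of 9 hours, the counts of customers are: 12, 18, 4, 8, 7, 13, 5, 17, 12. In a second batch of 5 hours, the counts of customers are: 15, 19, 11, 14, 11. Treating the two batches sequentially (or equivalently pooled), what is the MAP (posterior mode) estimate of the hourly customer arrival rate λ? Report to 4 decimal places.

With a Gamma(shape α, rate β) prior, the Poisson likelihood is conjugate: the posterior is Gamma(α + ΣXᵢ, β + n).
Batch 1: sum of counts S = 96 over n = 9 hours.
After batch 1: Gamma(α+S, β+n) = Gamma(7.1+96, 5.4+9) = Gamma(103.1, 14.4).
Batch 2: sum of counts S = 70 over n = 5 hours.
After batch 2: Gamma(α+S, β+n) = Gamma(103.1+70, 14.4+5) = Gamma(173.1, 19.4).
Mode of Gamma(α,β) for α≥1 is (α−1)/β = 172.1/19.4 = 8.8711.

8.8711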